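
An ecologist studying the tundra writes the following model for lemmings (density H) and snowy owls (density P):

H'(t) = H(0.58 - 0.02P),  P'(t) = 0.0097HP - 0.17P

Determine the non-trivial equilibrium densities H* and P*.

Set dP/dt = 0 with P > 0: 0.0097H - 0.17 = 0, so H* = 0.17/0.0097 = 17.5.
Set dH/dt = 0 with H > 0: 0.58 - 0.02P = 0, so P* = 0.58/0.02 = 29.

H* ≈ 17.5, P* ≈ 29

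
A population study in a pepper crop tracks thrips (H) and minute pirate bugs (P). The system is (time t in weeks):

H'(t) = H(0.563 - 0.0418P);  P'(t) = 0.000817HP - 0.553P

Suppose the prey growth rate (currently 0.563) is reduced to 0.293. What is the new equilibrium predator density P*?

At the interior fixed point, setting dH/dt = 0 with H > 0 fixes P* = (prey growth rate)/(HP coefficient) — independent of the other coefficients.
With the change, P* = 0.293/0.0418 = 7.01; it falls from 13.5.

P* ≈ 7.01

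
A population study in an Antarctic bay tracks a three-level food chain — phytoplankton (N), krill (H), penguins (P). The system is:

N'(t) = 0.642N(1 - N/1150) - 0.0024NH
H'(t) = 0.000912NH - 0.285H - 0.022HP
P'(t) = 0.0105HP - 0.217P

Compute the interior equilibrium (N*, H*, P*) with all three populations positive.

N* ≈ 1060, H* ≈ 20.7, P* ≈ 31

From dP/dt = 0: 0.0105H* = 0.217, so H* = 20.7.
From dN/dt = 0: 0.642(1 - N*/1150) = 0.0024·20.7, giving N* = 1150·(1 - 0.0773) = 1060.
From dH/dt = 0: 0.000912·1060 - 0.285 = 0.022P*, so P* = 0.683/0.022 = 31.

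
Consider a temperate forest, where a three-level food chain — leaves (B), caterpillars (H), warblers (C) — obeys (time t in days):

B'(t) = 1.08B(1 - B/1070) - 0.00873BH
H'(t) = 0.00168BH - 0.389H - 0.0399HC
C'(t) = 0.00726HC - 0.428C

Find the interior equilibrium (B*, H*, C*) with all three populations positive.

B* ≈ 560, H* ≈ 59, C* ≈ 13.8

From dC/dt = 0: 0.00726H* = 0.428, so H* = 59.
From dB/dt = 0: 1.08(1 - B*/1070) = 0.00873·59, giving B* = 1070·(1 - 0.477) = 560.
From dH/dt = 0: 0.00168·560 - 0.389 = 0.0399C*, so C* = 0.552/0.0399 = 13.8.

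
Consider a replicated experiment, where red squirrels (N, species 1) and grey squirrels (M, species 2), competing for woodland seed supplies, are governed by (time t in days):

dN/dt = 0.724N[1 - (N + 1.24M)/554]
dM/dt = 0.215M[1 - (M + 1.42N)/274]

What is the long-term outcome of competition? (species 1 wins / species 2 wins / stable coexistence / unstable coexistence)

Compare the nullcline intercepts: K1/α12 = 554/1.24 = 447 > K2 = 274; K2/α21 = 274/1.42 = 193 < K1 = 554.
Since the inequalities point opposite ways, species 1 can invade but species 2 cannot.

species 1 excludes species 2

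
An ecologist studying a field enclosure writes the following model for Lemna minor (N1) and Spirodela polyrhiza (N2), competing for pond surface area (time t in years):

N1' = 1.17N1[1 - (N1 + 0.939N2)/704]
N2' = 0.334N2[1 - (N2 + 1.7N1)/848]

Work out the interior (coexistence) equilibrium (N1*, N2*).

Setting both brackets to zero gives the nullclines N1 + 0.939N2 = 704 and 1.7N1 + N2 = 848.
Substituting N2 = 848 - 1.7N1 into the first: N1(1 - 0.939·1.7) = 704 - 0.939·848.
So N1* = -92.3/-0.596 = 155, and then N2* = 848 - 1.7·155 = 585.

N1* ≈ 155, N2* ≈ 585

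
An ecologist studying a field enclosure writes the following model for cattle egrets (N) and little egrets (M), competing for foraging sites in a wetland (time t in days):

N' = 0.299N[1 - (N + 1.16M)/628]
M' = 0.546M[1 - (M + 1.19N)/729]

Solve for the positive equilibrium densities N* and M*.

Setting both brackets to zero gives the nullclines N + 1.16M = 628 and 1.19N + M = 729.
Substituting M = 729 - 1.19N into the first: N(1 - 1.16·1.19) = 628 - 1.16·729.
So N* = -218/-0.38 = 572, and then M* = 729 - 1.19·572 = 48.2.

N* ≈ 572, M* ≈ 48.2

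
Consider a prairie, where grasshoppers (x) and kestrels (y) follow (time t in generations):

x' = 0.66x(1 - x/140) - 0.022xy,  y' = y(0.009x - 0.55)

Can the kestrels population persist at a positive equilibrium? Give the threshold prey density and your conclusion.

Threshold x = 61.1; K > 61.1, so yes, the predator persists.

The predator equation gives dy/dt > 0 only when x > 0.55/0.009 = 61.1.
Without the predator, x → K = 140. Since 140 > 61.1, the predator can invade and persist.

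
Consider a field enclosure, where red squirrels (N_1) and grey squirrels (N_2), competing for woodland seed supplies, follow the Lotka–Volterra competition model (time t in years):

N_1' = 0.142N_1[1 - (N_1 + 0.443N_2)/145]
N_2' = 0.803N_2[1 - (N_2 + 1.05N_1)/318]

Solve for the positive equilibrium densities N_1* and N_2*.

N_1* ≈ 7.71, N_2* ≈ 310

Setting both brackets to zero gives the nullclines N_1 + 0.443N_2 = 145 and 1.05N_1 + N_2 = 318.
Substituting N_2 = 318 - 1.05N_1 into the first: N_1(1 - 0.443·1.05) = 145 - 0.443·318.
So N_1* = 4.13/0.535 = 7.71, and then N_2* = 318 - 1.05·7.71 = 310.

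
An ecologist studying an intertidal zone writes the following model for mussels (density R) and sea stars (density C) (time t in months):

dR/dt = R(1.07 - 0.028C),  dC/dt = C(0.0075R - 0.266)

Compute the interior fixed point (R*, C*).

R* ≈ 35.5, C* ≈ 38.2

Set dC/dt = 0 with C > 0: 0.0075R - 0.266 = 0, so R* = 0.266/0.0075 = 35.5.
Set dR/dt = 0 with R > 0: 1.07 - 0.028C = 0, so C* = 1.07/0.028 = 38.2.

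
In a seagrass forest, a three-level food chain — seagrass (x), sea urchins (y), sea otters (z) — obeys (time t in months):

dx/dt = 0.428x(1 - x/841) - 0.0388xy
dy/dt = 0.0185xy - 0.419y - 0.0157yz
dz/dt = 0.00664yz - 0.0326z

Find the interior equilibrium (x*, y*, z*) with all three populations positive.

x* ≈ 467, y* ≈ 4.91, z* ≈ 523

From dz/dt = 0: 0.00664y* = 0.0326, so y* = 4.91.
From dx/dt = 0: 0.428(1 - x*/841) = 0.0388·4.91, giving x* = 841·(1 - 0.445) = 467.
From dy/dt = 0: 0.0185·467 - 0.419 = 0.0157z*, so z* = 8.21/0.0157 = 523.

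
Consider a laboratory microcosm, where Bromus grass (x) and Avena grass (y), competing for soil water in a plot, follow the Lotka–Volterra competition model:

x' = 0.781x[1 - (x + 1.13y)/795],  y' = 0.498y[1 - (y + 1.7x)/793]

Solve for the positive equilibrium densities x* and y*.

Setting both brackets to zero gives the nullclines x + 1.13y = 795 and 1.7x + y = 793.
Substituting y = 793 - 1.7x into the first: x(1 - 1.13·1.7) = 795 - 1.13·793.
So x* = -101/-0.921 = 110, and then y* = 793 - 1.7·110 = 606.

x* ≈ 110, y* ≈ 606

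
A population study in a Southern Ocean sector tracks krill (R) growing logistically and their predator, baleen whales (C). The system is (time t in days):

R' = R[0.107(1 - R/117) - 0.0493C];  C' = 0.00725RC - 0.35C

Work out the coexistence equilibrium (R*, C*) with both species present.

From dC/dt = 0 with C > 0: 0.00725R* = 0.35, so R* = 48.3.
Substitute into dR/dt = 0: 0.107(1 - 48.3/117) = 0.0493C*.
The bracket is 0.587, giving C* = 0.0629/0.0493 = 1.27.

R* ≈ 48.3, C* ≈ 1.27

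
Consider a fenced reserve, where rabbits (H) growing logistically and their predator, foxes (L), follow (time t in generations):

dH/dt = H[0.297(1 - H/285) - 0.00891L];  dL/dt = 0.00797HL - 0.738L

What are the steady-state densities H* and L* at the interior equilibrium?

From dL/dt = 0 with L > 0: 0.00797H* = 0.738, so H* = 92.6.
Substitute into dH/dt = 0: 0.297(1 - 92.6/285) = 0.00891L*.
The bracket is 0.675, giving L* = 0.201/0.00891 = 22.5.

H* ≈ 92.6, L* ≈ 22.5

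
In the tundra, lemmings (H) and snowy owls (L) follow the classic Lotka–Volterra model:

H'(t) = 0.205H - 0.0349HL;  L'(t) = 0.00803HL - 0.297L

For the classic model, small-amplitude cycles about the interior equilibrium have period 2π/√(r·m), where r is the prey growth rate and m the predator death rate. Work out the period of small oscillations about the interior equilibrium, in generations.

Here r = 0.205 and m = 0.297, so r·m = 0.0609.
ω = √0.0609 = 0.247 per generation, hence T = 2π/ω ≈ 25.5 generations.

T ≈ 25.5 generations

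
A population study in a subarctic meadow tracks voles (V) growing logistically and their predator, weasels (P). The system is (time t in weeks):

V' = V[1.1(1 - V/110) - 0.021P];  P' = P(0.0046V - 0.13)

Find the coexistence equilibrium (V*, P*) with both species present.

From dP/dt = 0 with P > 0: 0.0046V* = 0.13, so V* = 28.3.
Substitute into dV/dt = 0: 1.1(1 - 28.3/110) = 0.021P*.
The bracket is 0.743, giving P* = 0.817/0.021 = 38.9.

V* ≈ 28.3, P* ≈ 38.9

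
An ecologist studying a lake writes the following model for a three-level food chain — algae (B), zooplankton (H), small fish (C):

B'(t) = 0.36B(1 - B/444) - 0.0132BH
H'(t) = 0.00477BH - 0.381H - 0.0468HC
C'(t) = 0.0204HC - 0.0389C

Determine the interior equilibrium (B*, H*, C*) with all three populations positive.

B* ≈ 413, H* ≈ 1.91, C* ≈ 33.9

From dC/dt = 0: 0.0204H* = 0.0389, so H* = 1.91.
From dB/dt = 0: 0.36(1 - B*/444) = 0.0132·1.91, giving B* = 444·(1 - 0.0699) = 413.
From dH/dt = 0: 0.00477·413 - 0.381 = 0.0468C*, so C* = 1.59/0.0468 = 33.9.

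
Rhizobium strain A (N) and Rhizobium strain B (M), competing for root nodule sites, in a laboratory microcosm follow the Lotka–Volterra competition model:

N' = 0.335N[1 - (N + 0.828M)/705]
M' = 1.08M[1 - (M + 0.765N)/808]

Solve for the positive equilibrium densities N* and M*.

Setting both brackets to zero gives the nullclines N + 0.828M = 705 and 0.765N + M = 808.
Substituting M = 808 - 0.765N into the first: N(1 - 0.828·0.765) = 705 - 0.828·808.
So N* = 36/0.367 = 98.1, and then M* = 808 - 0.765·98.1 = 733.

N* ≈ 98.1, M* ≈ 733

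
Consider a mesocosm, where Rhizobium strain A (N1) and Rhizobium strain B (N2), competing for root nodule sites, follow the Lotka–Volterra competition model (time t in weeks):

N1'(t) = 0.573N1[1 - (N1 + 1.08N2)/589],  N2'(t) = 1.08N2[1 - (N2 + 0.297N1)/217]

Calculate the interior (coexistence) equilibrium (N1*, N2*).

N1* ≈ 522, N2* ≈ 61.9

Setting both brackets to zero gives the nullclines N1 + 1.08N2 = 589 and 0.297N1 + N2 = 217.
Substituting N2 = 217 - 0.297N1 into the first: N1(1 - 1.08·0.297) = 589 - 1.08·217.
So N1* = 355/0.679 = 522, and then N2* = 217 - 0.297·522 = 61.9.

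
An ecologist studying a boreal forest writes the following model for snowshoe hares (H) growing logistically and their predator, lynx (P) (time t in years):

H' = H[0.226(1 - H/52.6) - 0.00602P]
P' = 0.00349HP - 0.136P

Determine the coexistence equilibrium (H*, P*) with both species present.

From dP/dt = 0 with P > 0: 0.00349H* = 0.136, so H* = 39.
Substitute into dH/dt = 0: 0.226(1 - 39/52.6) = 0.00602P*.
The bracket is 0.259, giving P* = 0.0586/0.00602 = 9.73.

H* ≈ 39, P* ≈ 9.73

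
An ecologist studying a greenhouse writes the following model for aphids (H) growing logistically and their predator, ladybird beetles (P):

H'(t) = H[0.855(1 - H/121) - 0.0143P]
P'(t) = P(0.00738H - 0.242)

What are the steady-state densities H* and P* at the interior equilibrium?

From dP/dt = 0 with P > 0: 0.00738H* = 0.242, so H* = 32.8.
Substitute into dH/dt = 0: 0.855(1 - 32.8/121) = 0.0143P*.
The bracket is 0.729, giving P* = 0.623/0.0143 = 43.6.

H* ≈ 32.8, P* ≈ 43.6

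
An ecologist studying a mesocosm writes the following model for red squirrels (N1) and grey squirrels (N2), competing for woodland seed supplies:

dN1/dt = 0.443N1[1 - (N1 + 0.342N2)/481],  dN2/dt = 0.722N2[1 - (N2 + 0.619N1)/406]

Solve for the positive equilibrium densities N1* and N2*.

Setting both brackets to zero gives the nullclines N1 + 0.342N2 = 481 and 0.619N1 + N2 = 406.
Substituting N2 = 406 - 0.619N1 into the first: N1(1 - 0.342·0.619) = 481 - 0.342·406.
So N1* = 342/0.788 = 434, and then N2* = 406 - 0.619·434 = 137.

N1* ≈ 434, N2* ≈ 137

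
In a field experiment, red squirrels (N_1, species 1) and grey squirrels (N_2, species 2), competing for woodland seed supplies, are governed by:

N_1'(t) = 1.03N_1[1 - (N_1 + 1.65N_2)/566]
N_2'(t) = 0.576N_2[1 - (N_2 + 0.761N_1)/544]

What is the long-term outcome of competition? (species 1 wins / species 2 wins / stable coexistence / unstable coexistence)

species 2 excludes species 1

Compare the nullcline intercepts: K1/α12 = 566/1.65 = 343 < K2 = 544; K2/α21 = 544/0.761 = 715 > K1 = 566.
Since the inequalities point opposite ways, species 2 can invade but species 1 cannot.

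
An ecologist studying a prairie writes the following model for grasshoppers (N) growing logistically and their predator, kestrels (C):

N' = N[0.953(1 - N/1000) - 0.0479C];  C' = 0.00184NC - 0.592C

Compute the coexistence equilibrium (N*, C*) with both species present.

From dC/dt = 0 with C > 0: 0.00184N* = 0.592, so N* = 322.
Substitute into dN/dt = 0: 0.953(1 - 322/1000) = 0.0479C*.
The bracket is 0.678, giving C* = 0.646/0.0479 = 13.5.

N* ≈ 322, C* ≈ 13.5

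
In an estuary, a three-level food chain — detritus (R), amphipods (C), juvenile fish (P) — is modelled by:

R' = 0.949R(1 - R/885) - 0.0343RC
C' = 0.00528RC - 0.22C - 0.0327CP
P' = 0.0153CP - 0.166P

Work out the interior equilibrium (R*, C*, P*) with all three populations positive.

R* ≈ 538, C* ≈ 10.8, P* ≈ 80.1

From dP/dt = 0: 0.0153C* = 0.166, so C* = 10.8.
From dR/dt = 0: 0.949(1 - R*/885) = 0.0343·10.8, giving R* = 885·(1 - 0.392) = 538.
From dC/dt = 0: 0.00528·538 - 0.22 = 0.0327P*, so P* = 2.62/0.0327 = 80.1.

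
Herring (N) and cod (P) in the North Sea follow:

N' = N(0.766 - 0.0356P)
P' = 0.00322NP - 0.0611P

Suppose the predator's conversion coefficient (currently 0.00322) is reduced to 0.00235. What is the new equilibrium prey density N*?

At the interior fixed point, setting dP/dt = 0 with P > 0 fixes N* = (predator death rate)/(NP coefficient) — independent of the other coefficients.
With the change, N* = 0.0611/0.00235 = 26; it rises from 19.

N* ≈ 26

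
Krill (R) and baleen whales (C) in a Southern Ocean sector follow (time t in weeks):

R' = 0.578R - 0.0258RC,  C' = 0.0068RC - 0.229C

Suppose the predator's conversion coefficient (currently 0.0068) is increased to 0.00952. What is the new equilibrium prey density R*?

R* ≈ 24.1

At the interior fixed point, setting dC/dt = 0 with C > 0 fixes R* = (predator death rate)/(RC coefficient) — independent of the other coefficients.
With the change, R* = 0.229/0.00952 = 24.1; it falls from 33.7.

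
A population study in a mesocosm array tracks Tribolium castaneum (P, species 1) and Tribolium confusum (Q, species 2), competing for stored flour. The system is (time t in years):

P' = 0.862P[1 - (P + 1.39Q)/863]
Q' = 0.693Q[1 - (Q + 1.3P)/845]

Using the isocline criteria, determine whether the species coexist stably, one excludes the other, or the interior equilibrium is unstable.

Compare the nullcline intercepts: K1/α12 = 863/1.39 = 621 < K2 = 845; K2/α21 = 845/1.3 = 650 < K1 = 863.
Since both are reversed, neither can invade when rare; the interior point is a saddle.

unstable coexistence (outcome depends on initial conditions)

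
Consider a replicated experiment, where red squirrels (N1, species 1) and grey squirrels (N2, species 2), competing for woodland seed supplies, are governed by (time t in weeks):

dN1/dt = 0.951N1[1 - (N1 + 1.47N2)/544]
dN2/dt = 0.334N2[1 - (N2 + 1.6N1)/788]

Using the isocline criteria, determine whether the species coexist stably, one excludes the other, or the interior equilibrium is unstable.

unstable coexistence (outcome depends on initial conditions)

Compare the nullcline intercepts: K1/α12 = 544/1.47 = 370 < K2 = 788; K2/α21 = 788/1.6 = 492 < K1 = 544.
Since both are reversed, neither can invade when rare; the interior point is a saddle.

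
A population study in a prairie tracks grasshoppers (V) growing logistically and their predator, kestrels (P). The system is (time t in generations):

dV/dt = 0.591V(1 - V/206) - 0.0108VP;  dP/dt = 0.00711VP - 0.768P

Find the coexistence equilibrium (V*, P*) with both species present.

V* ≈ 108, P* ≈ 26

From dP/dt = 0 with P > 0: 0.00711V* = 0.768, so V* = 108.
Substitute into dV/dt = 0: 0.591(1 - 108/206) = 0.0108P*.
The bracket is 0.476, giving P* = 0.281/0.0108 = 26.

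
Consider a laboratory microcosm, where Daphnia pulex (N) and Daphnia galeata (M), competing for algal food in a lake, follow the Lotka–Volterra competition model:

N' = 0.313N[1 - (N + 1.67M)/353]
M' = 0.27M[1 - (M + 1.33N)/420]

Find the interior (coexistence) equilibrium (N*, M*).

N* ≈ 285, M* ≈ 40.5

Setting both brackets to zero gives the nullclines N + 1.67M = 353 and 1.33N + M = 420.
Substituting M = 420 - 1.33N into the first: N(1 - 1.67·1.33) = 353 - 1.67·420.
So N* = -348/-1.22 = 285, and then M* = 420 - 1.33·285 = 40.5.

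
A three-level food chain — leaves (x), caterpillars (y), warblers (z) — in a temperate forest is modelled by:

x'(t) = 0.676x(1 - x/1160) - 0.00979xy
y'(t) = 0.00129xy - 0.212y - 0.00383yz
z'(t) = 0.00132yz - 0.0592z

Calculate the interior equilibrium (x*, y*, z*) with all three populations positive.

x* ≈ 407, y* ≈ 44.8, z* ≈ 81.6

From dz/dt = 0: 0.00132y* = 0.0592, so y* = 44.8.
From dx/dt = 0: 0.676(1 - x*/1160) = 0.00979·44.8, giving x* = 1160·(1 - 0.65) = 407.
From dy/dt = 0: 0.00129·407 - 0.212 = 0.00383z*, so z* = 0.312/0.00383 = 81.6.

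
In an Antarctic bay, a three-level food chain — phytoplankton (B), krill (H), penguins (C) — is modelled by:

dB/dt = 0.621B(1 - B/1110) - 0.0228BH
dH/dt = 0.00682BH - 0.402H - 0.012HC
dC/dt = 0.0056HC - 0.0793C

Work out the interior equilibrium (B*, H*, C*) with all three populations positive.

From dC/dt = 0: 0.0056H* = 0.0793, so H* = 14.2.
From dB/dt = 0: 0.621(1 - B*/1110) = 0.0228·14.2, giving B* = 1110·(1 - 0.52) = 533.
From dH/dt = 0: 0.00682·533 - 0.402 = 0.012C*, so C* = 3.23/0.012 = 269.

B* ≈ 533, H* ≈ 14.2, C* ≈ 269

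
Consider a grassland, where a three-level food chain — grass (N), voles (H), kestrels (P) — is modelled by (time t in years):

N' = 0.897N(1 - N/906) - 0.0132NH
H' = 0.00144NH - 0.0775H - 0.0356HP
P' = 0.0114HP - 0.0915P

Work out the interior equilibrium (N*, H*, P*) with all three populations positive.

N* ≈ 799, H* ≈ 8.03, P* ≈ 30.1

From dP/dt = 0: 0.0114H* = 0.0915, so H* = 8.03.
From dN/dt = 0: 0.897(1 - N*/906) = 0.0132·8.03, giving N* = 906·(1 - 0.118) = 799.
From dH/dt = 0: 0.00144·799 - 0.0775 = 0.0356P*, so P* = 1.07/0.0356 = 30.1.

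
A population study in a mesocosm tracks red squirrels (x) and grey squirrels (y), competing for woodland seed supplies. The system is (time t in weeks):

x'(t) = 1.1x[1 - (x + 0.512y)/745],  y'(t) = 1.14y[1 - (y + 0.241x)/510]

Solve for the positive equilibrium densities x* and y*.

x* ≈ 552, y* ≈ 377

Setting both brackets to zero gives the nullclines x + 0.512y = 745 and 0.241x + y = 510.
Substituting y = 510 - 0.241x into the first: x(1 - 0.512·0.241) = 745 - 0.512·510.
So x* = 484/0.877 = 552, and then y* = 510 - 0.241·552 = 377.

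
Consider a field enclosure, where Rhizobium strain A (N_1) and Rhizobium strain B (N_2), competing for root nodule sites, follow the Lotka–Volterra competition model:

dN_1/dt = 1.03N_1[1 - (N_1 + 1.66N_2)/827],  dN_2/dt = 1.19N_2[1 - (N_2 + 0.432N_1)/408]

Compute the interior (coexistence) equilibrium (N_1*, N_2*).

Setting both brackets to zero gives the nullclines N_1 + 1.66N_2 = 827 and 0.432N_1 + N_2 = 408.
Substituting N_2 = 408 - 0.432N_1 into the first: N_1(1 - 1.66·0.432) = 827 - 1.66·408.
So N_1* = 150/0.283 = 529, and then N_2* = 408 - 0.432·529 = 179.

N_1* ≈ 529, N_2* ≈ 179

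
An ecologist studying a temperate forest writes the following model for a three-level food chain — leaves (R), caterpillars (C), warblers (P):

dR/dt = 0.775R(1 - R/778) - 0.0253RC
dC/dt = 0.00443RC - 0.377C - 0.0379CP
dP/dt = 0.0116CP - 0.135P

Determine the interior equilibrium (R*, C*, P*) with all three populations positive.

R* ≈ 482, C* ≈ 11.6, P* ≈ 46.4

From dP/dt = 0: 0.0116C* = 0.135, so C* = 11.6.
From dR/dt = 0: 0.775(1 - R*/778) = 0.0253·11.6, giving R* = 778·(1 - 0.38) = 482.
From dC/dt = 0: 0.00443·482 - 0.377 = 0.0379P*, so P* = 1.76/0.0379 = 46.4.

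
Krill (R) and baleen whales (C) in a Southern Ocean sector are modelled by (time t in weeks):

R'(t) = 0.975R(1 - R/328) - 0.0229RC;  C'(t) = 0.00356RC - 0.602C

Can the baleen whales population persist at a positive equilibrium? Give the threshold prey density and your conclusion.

Threshold R = 169; K > 169, so yes, the predator persists.

The predator equation gives dC/dt > 0 only when R > 0.602/0.00356 = 169.
Without the predator, R → K = 328. Since 328 > 169, the predator can invade and persist.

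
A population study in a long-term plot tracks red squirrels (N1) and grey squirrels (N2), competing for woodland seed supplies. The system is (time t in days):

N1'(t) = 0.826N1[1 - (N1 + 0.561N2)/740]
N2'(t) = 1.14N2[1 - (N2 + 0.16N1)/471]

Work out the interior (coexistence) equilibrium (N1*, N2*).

Setting both brackets to zero gives the nullclines N1 + 0.561N2 = 740 and 0.16N1 + N2 = 471.
Substituting N2 = 471 - 0.16N1 into the first: N1(1 - 0.561·0.16) = 740 - 0.561·471.
So N1* = 476/0.91 = 523, and then N2* = 471 - 0.16·523 = 387.

N1* ≈ 523, N2* ≈ 387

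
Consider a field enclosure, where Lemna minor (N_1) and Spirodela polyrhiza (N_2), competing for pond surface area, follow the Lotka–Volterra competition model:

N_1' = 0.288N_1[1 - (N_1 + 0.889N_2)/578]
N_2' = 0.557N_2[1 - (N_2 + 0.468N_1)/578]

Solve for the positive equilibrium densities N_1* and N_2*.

N_1* ≈ 110, N_2* ≈ 527

Setting both brackets to zero gives the nullclines N_1 + 0.889N_2 = 578 and 0.468N_1 + N_2 = 578.
Substituting N_2 = 578 - 0.468N_1 into the first: N_1(1 - 0.889·0.468) = 578 - 0.889·578.
So N_1* = 64.2/0.584 = 110, and then N_2* = 578 - 0.468·110 = 527.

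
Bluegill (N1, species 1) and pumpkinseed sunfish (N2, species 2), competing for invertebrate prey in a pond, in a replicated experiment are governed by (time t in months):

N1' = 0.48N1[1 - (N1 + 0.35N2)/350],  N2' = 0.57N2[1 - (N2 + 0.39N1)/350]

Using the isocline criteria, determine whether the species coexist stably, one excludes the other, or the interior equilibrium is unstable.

Compare the nullcline intercepts: K1/α12 = 350/0.35 = 1000 > K2 = 350; K2/α21 = 350/0.39 = 897 > K1 = 350.
Since both inequalities hold, each species can invade when rare, so the interior equilibrium is stable.

stable coexistence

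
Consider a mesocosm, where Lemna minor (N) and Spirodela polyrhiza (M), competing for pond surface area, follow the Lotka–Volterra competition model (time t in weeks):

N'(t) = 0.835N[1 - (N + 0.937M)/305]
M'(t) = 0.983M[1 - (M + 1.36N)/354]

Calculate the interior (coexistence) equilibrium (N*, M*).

Setting both brackets to zero gives the nullclines N + 0.937M = 305 and 1.36N + M = 354.
Substituting M = 354 - 1.36N into the first: N(1 - 0.937·1.36) = 305 - 0.937·354.
So N* = -26.7/-0.274 = 97.3, and then M* = 354 - 1.36·97.3 = 222.

N* ≈ 97.3, M* ≈ 222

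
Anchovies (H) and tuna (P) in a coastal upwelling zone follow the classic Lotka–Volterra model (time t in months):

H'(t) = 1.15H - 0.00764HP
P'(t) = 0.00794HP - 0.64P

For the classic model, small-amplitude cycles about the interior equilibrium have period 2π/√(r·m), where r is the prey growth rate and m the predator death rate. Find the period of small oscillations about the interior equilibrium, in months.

T ≈ 7.32 months

Here r = 1.15 and m = 0.64, so r·m = 0.736.
ω = √0.736 = 0.858 per month, hence T = 2π/ω ≈ 7.32 months.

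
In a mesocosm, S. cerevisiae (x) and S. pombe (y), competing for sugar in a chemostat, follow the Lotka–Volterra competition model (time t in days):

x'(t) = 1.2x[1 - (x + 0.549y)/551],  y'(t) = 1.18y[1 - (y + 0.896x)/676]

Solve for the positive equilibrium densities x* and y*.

x* ≈ 354, y* ≈ 359

Setting both brackets to zero gives the nullclines x + 0.549y = 551 and 0.896x + y = 676.
Substituting y = 676 - 0.896x into the first: x(1 - 0.549·0.896) = 551 - 0.549·676.
So x* = 180/0.508 = 354, and then y* = 676 - 0.896·354 = 359.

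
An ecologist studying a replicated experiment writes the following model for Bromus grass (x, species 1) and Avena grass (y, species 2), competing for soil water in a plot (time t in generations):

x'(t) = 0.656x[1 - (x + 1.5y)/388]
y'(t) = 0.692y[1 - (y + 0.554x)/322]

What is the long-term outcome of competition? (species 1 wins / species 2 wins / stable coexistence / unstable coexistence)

Compare the nullcline intercepts: K1/α12 = 388/1.5 = 259 < K2 = 322; K2/α21 = 322/0.554 = 581 > K1 = 388.
Since the inequalities point opposite ways, species 2 can invade but species 1 cannot.

species 2 excludes species 1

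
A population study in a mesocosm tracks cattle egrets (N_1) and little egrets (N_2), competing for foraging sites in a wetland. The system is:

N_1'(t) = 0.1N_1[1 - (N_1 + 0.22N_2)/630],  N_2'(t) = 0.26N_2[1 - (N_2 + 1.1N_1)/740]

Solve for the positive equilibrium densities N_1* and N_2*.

Setting both brackets to zero gives the nullclines N_1 + 0.22N_2 = 630 and 1.1N_1 + N_2 = 740.
Substituting N_2 = 740 - 1.1N_1 into the first: N_1(1 - 0.22·1.1) = 630 - 0.22·740.
So N_1* = 467/0.758 = 616, and then N_2* = 740 - 1.1·616 = 62.

N_1* ≈ 616, N_2* ≈ 62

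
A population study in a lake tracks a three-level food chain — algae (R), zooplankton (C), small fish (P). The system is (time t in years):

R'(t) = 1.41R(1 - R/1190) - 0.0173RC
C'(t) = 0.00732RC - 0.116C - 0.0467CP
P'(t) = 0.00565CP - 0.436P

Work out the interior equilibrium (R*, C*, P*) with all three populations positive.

From dP/dt = 0: 0.00565C* = 0.436, so C* = 77.2.
From dR/dt = 0: 1.41(1 - R*/1190) = 0.0173·77.2, giving R* = 1190·(1 - 0.947) = 63.3.
From dC/dt = 0: 0.00732·63.3 - 0.116 = 0.0467P*, so P* = 0.347/0.0467 = 7.44.

R* ≈ 63.3, C* ≈ 77.2, P* ≈ 7.44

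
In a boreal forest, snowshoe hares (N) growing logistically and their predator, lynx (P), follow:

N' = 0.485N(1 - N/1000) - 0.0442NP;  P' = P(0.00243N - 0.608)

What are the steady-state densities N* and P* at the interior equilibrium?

N* ≈ 250, P* ≈ 8.23

From dP/dt = 0 with P > 0: 0.00243N* = 0.608, so N* = 250.
Substitute into dN/dt = 0: 0.485(1 - 250/1000) = 0.0442P*.
The bracket is 0.75, giving P* = 0.364/0.0442 = 8.23.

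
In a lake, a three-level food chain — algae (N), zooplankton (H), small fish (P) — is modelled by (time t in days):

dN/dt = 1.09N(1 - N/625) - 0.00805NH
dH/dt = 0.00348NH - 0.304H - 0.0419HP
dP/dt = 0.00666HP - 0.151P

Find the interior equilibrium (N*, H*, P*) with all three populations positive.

From dP/dt = 0: 0.00666H* = 0.151, so H* = 22.7.
From dN/dt = 0: 1.09(1 - N*/625) = 0.00805·22.7, giving N* = 625·(1 - 0.167) = 520.
From dH/dt = 0: 0.00348·520 - 0.304 = 0.0419P*, so P* = 1.51/0.0419 = 36.

N* ≈ 520, H* ≈ 22.7, P* ≈ 36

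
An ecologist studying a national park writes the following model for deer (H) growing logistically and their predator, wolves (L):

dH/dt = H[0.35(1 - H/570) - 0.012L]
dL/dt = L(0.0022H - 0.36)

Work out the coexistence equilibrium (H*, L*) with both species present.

H* ≈ 164, L* ≈ 20.8

From dL/dt = 0 with L > 0: 0.0022H* = 0.36, so H* = 164.
Substitute into dH/dt = 0: 0.35(1 - 164/570) = 0.012L*.
The bracket is 0.713, giving L* = 0.25/0.012 = 20.8.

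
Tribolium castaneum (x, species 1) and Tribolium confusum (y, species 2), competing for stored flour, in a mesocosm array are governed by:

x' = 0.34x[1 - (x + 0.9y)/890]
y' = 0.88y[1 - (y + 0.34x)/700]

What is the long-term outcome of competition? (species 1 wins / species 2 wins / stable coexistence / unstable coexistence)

stable coexistence

Compare the nullcline intercepts: K1/α12 = 890/0.9 = 989 > K2 = 700; K2/α21 = 700/0.34 = 2060 > K1 = 890.
Since both inequalities hold, each species can invade when rare, so the interior equilibrium is stable.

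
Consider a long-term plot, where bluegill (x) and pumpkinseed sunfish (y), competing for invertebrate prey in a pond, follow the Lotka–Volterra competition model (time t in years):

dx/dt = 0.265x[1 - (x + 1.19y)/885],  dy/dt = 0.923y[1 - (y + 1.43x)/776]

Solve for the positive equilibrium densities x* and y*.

x* ≈ 54.8, y* ≈ 698

Setting both brackets to zero gives the nullclines x + 1.19y = 885 and 1.43x + y = 776.
Substituting y = 776 - 1.43x into the first: x(1 - 1.19·1.43) = 885 - 1.19·776.
So x* = -38.4/-0.702 = 54.8, and then y* = 776 - 1.43·54.8 = 698.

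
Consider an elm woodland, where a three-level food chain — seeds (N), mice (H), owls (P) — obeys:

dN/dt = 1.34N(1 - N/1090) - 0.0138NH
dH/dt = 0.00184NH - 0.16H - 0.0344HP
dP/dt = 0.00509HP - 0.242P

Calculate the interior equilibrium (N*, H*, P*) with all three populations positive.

N* ≈ 556, H* ≈ 47.5, P* ≈ 25.1

From dP/dt = 0: 0.00509H* = 0.242, so H* = 47.5.
From dN/dt = 0: 1.34(1 - N*/1090) = 0.0138·47.5, giving N* = 1090·(1 - 0.49) = 556.
From dH/dt = 0: 0.00184·556 - 0.16 = 0.0344P*, so P* = 0.864/0.0344 = 25.1.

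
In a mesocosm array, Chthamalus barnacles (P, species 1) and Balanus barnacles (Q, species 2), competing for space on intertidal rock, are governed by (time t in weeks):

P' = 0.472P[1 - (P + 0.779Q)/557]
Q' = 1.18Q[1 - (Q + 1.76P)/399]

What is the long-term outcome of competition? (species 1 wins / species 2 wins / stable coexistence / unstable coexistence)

species 1 excludes species 2

Compare the nullcline intercepts: K1/α12 = 557/0.779 = 715 > K2 = 399; K2/α21 = 399/1.76 = 227 < K1 = 557.
Since the inequalities point opposite ways, species 1 can invade but species 2 cannot.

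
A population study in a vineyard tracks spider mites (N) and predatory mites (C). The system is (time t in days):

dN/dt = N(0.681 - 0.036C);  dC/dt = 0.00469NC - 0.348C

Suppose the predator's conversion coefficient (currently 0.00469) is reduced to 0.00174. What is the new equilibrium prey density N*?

At the interior fixed point, setting dC/dt = 0 with C > 0 fixes N* = (predator death rate)/(NC coefficient) — independent of the other coefficients.
With the change, N* = 0.348/0.00174 = 200; it rises from 74.2.

N* ≈ 200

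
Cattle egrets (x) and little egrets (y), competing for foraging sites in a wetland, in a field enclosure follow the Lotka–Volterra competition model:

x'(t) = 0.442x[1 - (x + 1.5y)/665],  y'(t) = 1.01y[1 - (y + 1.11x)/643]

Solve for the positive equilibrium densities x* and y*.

Setting both brackets to zero gives the nullclines x + 1.5y = 665 and 1.11x + y = 643.
Substituting y = 643 - 1.11x into the first: x(1 - 1.5·1.11) = 665 - 1.5·643.
So x* = -300/-0.665 = 450, and then y* = 643 - 1.11·450 = 143.

x* ≈ 450, y* ≈ 143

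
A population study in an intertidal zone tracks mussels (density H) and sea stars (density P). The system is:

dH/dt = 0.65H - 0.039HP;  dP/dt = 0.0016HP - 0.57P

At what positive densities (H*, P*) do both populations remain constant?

Set dP/dt = 0 with P > 0: 0.0016H - 0.57 = 0, so H* = 0.57/0.0016 = 356.
Set dH/dt = 0 with H > 0: 0.65 - 0.039P = 0, so P* = 0.65/0.039 = 16.7.

H* ≈ 356, P* ≈ 16.7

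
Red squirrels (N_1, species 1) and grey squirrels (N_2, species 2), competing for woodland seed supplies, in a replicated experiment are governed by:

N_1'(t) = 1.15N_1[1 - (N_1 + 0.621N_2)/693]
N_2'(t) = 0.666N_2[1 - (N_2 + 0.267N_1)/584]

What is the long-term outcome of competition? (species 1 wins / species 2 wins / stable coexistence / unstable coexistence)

stable coexistence

Compare the nullcline intercepts: K1/α12 = 693/0.621 = 1120 > K2 = 584; K2/α21 = 584/0.267 = 2190 > K1 = 693.
Since both inequalities hold, each species can invade when rare, so the interior equilibrium is stable.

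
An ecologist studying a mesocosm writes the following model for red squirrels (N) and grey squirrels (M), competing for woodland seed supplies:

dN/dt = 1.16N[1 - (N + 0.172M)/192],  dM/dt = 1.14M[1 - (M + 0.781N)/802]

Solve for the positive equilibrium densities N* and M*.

N* ≈ 62.4, M* ≈ 753

Setting both brackets to zero gives the nullclines N + 0.172M = 192 and 0.781N + M = 802.
Substituting M = 802 - 0.781N into the first: N(1 - 0.172·0.781) = 192 - 0.172·802.
So N* = 54.1/0.866 = 62.4, and then M* = 802 - 0.781·62.4 = 753.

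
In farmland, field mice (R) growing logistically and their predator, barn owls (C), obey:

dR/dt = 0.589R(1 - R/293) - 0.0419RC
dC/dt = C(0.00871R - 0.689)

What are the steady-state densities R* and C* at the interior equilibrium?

R* ≈ 79.1, C* ≈ 10.3

From dC/dt = 0 with C > 0: 0.00871R* = 0.689, so R* = 79.1.
Substitute into dR/dt = 0: 0.589(1 - 79.1/293) = 0.0419C*.
The bracket is 0.73, giving C* = 0.43/0.0419 = 10.3.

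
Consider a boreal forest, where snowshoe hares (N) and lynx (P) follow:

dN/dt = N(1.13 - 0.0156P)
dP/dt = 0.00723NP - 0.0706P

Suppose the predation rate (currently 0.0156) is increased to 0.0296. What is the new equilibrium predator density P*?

At the interior fixed point, setting dN/dt = 0 with N > 0 fixes P* = (prey growth rate)/(NP coefficient) — independent of the other coefficients.
With the change, P* = 1.13/0.0296 = 38.2; it falls from 72.4.

P* ≈ 38.2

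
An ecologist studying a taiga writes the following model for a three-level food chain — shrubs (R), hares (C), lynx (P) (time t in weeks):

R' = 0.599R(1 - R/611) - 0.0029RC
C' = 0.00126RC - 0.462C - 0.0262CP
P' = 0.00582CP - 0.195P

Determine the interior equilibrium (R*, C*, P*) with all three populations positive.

From dP/dt = 0: 0.00582C* = 0.195, so C* = 33.5.
From dR/dt = 0: 0.599(1 - R*/611) = 0.0029·33.5, giving R* = 611·(1 - 0.162) = 512.
From dC/dt = 0: 0.00126·512 - 0.462 = 0.0262P*, so P* = 0.183/0.0262 = 6.98.

R* ≈ 512, C* ≈ 33.5, P* ≈ 6.98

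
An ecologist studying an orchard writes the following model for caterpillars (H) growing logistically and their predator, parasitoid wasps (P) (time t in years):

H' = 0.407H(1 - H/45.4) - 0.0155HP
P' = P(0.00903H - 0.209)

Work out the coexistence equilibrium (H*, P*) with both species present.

H* ≈ 23.1, P* ≈ 12.9

From dP/dt = 0 with P > 0: 0.00903H* = 0.209, so H* = 23.1.
Substitute into dH/dt = 0: 0.407(1 - 23.1/45.4) = 0.0155P*.
The bracket is 0.49, giving P* = 0.2/0.0155 = 12.9.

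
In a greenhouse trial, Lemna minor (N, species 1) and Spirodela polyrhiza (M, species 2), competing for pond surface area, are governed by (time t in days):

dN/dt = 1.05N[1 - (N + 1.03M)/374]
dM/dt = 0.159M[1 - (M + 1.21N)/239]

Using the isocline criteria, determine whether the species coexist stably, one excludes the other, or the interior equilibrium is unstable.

Compare the nullcline intercepts: K1/α12 = 374/1.03 = 363 > K2 = 239; K2/α21 = 239/1.21 = 198 < K1 = 374.
Since the inequalities point opposite ways, species 1 can invade but species 2 cannot.

species 1 excludes species 2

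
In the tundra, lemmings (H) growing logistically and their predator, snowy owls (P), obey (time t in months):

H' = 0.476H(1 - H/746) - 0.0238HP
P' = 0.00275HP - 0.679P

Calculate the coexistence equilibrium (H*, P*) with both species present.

H* ≈ 247, P* ≈ 13.4

From dP/dt = 0 with P > 0: 0.00275H* = 0.679, so H* = 247.
Substitute into dH/dt = 0: 0.476(1 - 247/746) = 0.0238P*.
The bracket is 0.669, giving P* = 0.318/0.0238 = 13.4.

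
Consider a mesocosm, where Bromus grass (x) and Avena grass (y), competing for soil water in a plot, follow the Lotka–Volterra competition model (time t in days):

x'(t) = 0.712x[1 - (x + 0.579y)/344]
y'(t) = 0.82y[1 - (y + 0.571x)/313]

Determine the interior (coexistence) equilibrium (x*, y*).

x* ≈ 243, y* ≈ 174

Setting both brackets to zero gives the nullclines x + 0.579y = 344 and 0.571x + y = 313.
Substituting y = 313 - 0.571x into the first: x(1 - 0.579·0.571) = 344 - 0.579·313.
So x* = 163/0.669 = 243, and then y* = 313 - 0.571·243 = 174.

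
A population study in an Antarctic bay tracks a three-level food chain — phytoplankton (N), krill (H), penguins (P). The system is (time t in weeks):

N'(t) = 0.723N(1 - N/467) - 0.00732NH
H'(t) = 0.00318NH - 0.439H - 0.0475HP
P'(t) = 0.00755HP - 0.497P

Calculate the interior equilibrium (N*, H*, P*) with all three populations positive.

N* ≈ 156, H* ≈ 65.8, P* ≈ 1.19

From dP/dt = 0: 0.00755H* = 0.497, so H* = 65.8.
From dN/dt = 0: 0.723(1 - N*/467) = 0.00732·65.8, giving N* = 467·(1 - 0.666) = 156.
From dH/dt = 0: 0.00318·156 - 0.439 = 0.0475P*, so P* = 0.0563/0.0475 = 1.19.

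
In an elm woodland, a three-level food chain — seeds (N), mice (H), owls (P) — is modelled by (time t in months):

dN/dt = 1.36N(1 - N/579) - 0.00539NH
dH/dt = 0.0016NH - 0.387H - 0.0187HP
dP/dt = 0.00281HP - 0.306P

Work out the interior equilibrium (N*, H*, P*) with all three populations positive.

N* ≈ 329, H* ≈ 109, P* ≈ 7.46

From dP/dt = 0: 0.00281H* = 0.306, so H* = 109.
From dN/dt = 0: 1.36(1 - N*/579) = 0.00539·109, giving N* = 579·(1 - 0.432) = 329.
From dH/dt = 0: 0.0016·329 - 0.387 = 0.0187P*, so P* = 0.14/0.0187 = 7.46.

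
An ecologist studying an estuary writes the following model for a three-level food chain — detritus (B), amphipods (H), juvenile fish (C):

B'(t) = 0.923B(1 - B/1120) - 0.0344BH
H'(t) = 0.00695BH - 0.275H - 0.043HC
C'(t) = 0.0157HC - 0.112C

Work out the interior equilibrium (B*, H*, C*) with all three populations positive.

B* ≈ 822, H* ≈ 7.13, C* ≈ 126

From dC/dt = 0: 0.0157H* = 0.112, so H* = 7.13.
From dB/dt = 0: 0.923(1 - B*/1120) = 0.0344·7.13, giving B* = 1120·(1 - 0.266) = 822.
From dH/dt = 0: 0.00695·822 - 0.275 = 0.043C*, so C* = 5.44/0.043 = 126.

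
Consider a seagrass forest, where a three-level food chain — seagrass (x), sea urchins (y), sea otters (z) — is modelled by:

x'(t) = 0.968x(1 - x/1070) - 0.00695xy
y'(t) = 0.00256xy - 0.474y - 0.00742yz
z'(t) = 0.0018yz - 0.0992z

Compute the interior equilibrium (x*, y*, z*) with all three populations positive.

From dz/dt = 0: 0.0018y* = 0.0992, so y* = 55.1.
From dx/dt = 0: 0.968(1 - x*/1070) = 0.00695·55.1, giving x* = 1070·(1 - 0.396) = 647.
From dy/dt = 0: 0.00256·647 - 0.474 = 0.00742z*, so z* = 1.18/0.00742 = 159.

x* ≈ 647, y* ≈ 55.1, z* ≈ 159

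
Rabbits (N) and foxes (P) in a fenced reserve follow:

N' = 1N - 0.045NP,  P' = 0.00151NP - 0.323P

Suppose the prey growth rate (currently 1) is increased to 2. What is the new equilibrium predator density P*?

At the interior fixed point, setting dN/dt = 0 with N > 0 fixes P* = (prey growth rate)/(NP coefficient) — independent of the other coefficients.
With the change, P* = 2/0.045 = 44.4; it rises from 22.2.

P* ≈ 44.4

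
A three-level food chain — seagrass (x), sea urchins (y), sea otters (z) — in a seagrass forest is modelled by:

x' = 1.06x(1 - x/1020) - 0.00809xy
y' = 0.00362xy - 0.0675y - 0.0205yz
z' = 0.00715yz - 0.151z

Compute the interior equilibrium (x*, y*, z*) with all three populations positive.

x* ≈ 856, y* ≈ 21.1, z* ≈ 148

From dz/dt = 0: 0.00715y* = 0.151, so y* = 21.1.
From dx/dt = 0: 1.06(1 - x*/1020) = 0.00809·21.1, giving x* = 1020·(1 - 0.161) = 856.
From dy/dt = 0: 0.00362·856 - 0.0675 = 0.0205z*, so z* = 3.03/0.0205 = 148.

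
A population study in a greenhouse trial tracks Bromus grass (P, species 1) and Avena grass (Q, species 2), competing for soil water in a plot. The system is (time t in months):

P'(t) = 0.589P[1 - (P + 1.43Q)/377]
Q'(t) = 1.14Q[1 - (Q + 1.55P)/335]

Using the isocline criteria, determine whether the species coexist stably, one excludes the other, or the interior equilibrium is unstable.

unstable coexistence (outcome depends on initial conditions)

Compare the nullcline intercepts: K1/α12 = 377/1.43 = 264 < K2 = 335; K2/α21 = 335/1.55 = 216 < K1 = 377.
Since both are reversed, neither can invade when rare; the interior point is a saddle.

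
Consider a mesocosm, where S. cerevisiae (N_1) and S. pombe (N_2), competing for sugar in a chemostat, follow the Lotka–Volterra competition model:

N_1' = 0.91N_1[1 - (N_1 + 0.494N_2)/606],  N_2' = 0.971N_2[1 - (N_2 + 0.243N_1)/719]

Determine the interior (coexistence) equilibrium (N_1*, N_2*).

N_1* ≈ 285, N_2* ≈ 650

Setting both brackets to zero gives the nullclines N_1 + 0.494N_2 = 606 and 0.243N_1 + N_2 = 719.
Substituting N_2 = 719 - 0.243N_1 into the first: N_1(1 - 0.494·0.243) = 606 - 0.494·719.
So N_1* = 251/0.88 = 285, and then N_2* = 719 - 0.243·285 = 650.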